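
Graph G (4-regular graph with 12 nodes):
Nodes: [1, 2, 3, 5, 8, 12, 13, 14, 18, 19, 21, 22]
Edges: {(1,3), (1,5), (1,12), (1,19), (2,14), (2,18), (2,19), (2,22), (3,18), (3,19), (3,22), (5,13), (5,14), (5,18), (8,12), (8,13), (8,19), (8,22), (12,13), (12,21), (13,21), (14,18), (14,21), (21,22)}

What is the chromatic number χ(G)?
Clique number ω(G) = 3 (lower bound: χ ≥ ω).
The clique on [1, 3, 19] has size 3, forcing χ ≥ 3, and the coloring below uses 3 colors, so χ(G) = 3.
A valid 3-coloring: color 1: [1, 8, 18, 21]; color 2: [13, 14, 19, 22]; color 3: [2, 3, 5, 12].

χ(G) = 3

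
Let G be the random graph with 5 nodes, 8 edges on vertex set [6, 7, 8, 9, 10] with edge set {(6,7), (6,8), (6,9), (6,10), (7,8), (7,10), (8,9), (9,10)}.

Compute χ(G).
χ(G) = 3

Clique number ω(G) = 3 (lower bound: χ ≥ ω).
The clique on [6, 8, 9] has size 3, forcing χ ≥ 3, and the coloring below uses 3 colors, so χ(G) = 3.
A valid 3-coloring: color 1: [6]; color 2: [8, 10]; color 3: [7, 9].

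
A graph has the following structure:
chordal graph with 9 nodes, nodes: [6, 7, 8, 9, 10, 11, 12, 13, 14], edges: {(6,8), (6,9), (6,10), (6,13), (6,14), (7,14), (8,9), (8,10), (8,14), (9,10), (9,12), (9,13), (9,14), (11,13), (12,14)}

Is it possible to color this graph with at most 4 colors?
Yes, G is 4-colorable

A valid 4-coloring: color 1: [7, 9, 11]; color 2: [10, 13, 14]; color 3: [6, 12]; color 4: [8].
(χ(G) = 4 ≤ 4.)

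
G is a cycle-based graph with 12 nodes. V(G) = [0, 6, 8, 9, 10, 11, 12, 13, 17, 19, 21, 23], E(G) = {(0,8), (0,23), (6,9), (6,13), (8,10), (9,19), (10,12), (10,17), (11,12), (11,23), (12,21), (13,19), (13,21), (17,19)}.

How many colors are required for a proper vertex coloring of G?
Clique number ω(G) = 2 (lower bound: χ ≥ ω).
The graph is bipartite (no odd cycle), so 2 colors suffice: χ(G) = 2.
A valid 2-coloring: color 1: [8, 9, 12, 13, 17, 23]; color 2: [0, 6, 10, 11, 19, 21].

χ(G) = 2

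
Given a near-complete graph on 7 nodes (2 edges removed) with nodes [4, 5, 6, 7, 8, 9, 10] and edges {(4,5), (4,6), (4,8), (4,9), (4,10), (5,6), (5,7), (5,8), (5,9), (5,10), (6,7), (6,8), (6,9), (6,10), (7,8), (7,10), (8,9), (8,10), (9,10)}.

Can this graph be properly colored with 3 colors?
The clique on vertices [4, 5, 6, 8, 9, 10] has size 6 > 3, so it alone needs 6 colors.

No, G is not 3-colorable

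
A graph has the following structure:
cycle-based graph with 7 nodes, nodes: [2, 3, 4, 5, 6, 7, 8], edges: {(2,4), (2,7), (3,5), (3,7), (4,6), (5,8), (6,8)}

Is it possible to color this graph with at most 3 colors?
A valid 3-coloring: color 1: [4, 5, 7]; color 2: [2, 3, 6]; color 3: [8].
(χ(G) = 3 ≤ 3.)

Yes, G is 3-colorable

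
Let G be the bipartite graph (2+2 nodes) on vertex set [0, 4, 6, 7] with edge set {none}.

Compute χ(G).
χ(G) = 1

Clique number ω(G) = 1 (lower bound: χ ≥ ω).
The graph has no edges, so one color suffices: χ(G) = 1.
A valid 1-coloring: color 1: [0, 4, 6, 7].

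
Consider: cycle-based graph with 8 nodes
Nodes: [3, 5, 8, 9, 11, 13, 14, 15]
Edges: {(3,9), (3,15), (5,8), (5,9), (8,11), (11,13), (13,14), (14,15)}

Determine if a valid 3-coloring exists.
Yes, G is 3-colorable

A valid 3-coloring: color 1: [8, 9, 13, 15]; color 2: [3, 5, 11, 14].
(χ(G) = 2 ≤ 3.)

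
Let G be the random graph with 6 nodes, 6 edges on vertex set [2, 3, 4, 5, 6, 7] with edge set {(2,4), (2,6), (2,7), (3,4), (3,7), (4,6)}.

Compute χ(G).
Clique number ω(G) = 3 (lower bound: χ ≥ ω).
The clique on [2, 4, 6] has size 3, forcing χ ≥ 3, and the coloring below uses 3 colors, so χ(G) = 3.
A valid 3-coloring: color 1: [2, 3, 5]; color 2: [4, 7]; color 3: [6].

χ(G) = 3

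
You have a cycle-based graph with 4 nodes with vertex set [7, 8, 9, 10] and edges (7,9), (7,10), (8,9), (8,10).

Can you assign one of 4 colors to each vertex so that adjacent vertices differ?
Yes, G is 4-colorable

A valid 4-coloring: color 1: [7, 8]; color 2: [9, 10].
(χ(G) = 2 ≤ 4.)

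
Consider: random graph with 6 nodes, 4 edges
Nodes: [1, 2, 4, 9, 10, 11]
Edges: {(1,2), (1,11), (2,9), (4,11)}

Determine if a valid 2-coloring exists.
Yes, G is 2-colorable

A valid 2-coloring: color 1: [1, 4, 9, 10]; color 2: [2, 11].
(χ(G) = 2 ≤ 2.)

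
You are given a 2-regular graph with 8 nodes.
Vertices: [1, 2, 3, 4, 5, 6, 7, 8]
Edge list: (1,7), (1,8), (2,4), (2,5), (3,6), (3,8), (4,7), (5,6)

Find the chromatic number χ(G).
χ(G) = 2

Clique number ω(G) = 2 (lower bound: χ ≥ ω).
The graph is bipartite (no odd cycle), so 2 colors suffice: χ(G) = 2.
A valid 2-coloring: color 1: [2, 6, 7, 8]; color 2: [1, 3, 4, 5].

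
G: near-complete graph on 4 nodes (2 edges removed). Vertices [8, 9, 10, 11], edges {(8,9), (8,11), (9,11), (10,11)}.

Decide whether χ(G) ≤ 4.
Yes, G is 4-colorable

A valid 4-coloring: color 1: [11]; color 2: [9, 10]; color 3: [8].
(χ(G) = 3 ≤ 4.)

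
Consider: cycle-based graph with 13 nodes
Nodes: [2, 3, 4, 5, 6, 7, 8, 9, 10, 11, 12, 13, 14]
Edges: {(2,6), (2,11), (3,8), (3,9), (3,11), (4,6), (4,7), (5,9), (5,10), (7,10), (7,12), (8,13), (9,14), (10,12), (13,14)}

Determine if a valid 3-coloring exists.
A valid 3-coloring: color 1: [3, 5, 6, 7, 13]; color 2: [4, 8, 9, 10, 11]; color 3: [2, 12, 14].
(χ(G) = 3 ≤ 3.)

Yes, G is 3-colorable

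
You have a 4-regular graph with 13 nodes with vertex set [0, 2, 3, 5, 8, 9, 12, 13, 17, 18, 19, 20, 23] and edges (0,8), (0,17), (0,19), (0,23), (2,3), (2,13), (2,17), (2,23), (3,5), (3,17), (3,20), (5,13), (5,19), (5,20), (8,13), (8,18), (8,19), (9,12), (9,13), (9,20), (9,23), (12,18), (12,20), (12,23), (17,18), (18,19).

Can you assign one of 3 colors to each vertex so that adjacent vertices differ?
A valid 3-coloring: color 1: [8, 17, 20, 23]; color 2: [3, 12, 13, 19]; color 3: [0, 2, 5, 9, 18].
(χ(G) = 3 ≤ 3.)

Yes, G is 3-colorable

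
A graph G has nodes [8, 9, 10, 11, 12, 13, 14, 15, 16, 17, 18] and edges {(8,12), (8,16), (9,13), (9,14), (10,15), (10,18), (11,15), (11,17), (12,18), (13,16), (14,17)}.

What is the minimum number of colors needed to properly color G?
χ(G) = 3

Clique number ω(G) = 2 (lower bound: χ ≥ ω).
Odd cycle [8, 12, 18, 10, 15, 11, 17, 14, 9, 13, 16] needs 3 colors (χ ≥ 3).
The coloring below uses 3 colors, so χ(G) = 3.
A valid 3-coloring: color 1: [8, 11, 13, 14, 18]; color 2: [9, 12, 15, 16, 17]; color 3: [10].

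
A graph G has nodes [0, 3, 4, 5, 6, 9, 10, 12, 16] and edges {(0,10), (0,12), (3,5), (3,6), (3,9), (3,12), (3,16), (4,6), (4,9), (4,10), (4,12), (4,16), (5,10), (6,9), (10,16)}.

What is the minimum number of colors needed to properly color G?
χ(G) = 3

Clique number ω(G) = 3 (lower bound: χ ≥ ω).
The clique on [4, 10, 16] has size 3, forcing χ ≥ 3, and the coloring below uses 3 colors, so χ(G) = 3.
A valid 3-coloring: color 1: [0, 3, 4]; color 2: [6, 10, 12]; color 3: [5, 9, 16].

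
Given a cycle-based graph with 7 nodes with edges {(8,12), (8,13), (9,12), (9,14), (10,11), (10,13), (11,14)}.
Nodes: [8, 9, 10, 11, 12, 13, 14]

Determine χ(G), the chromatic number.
χ(G) = 3

Clique number ω(G) = 2 (lower bound: χ ≥ ω).
Odd cycle [11, 14, 9, 12, 8, 13, 10] needs 3 colors (χ ≥ 3).
The coloring below uses 3 colors, so χ(G) = 3.
A valid 3-coloring: color 1: [9, 11, 13]; color 2: [10, 12, 14]; color 3: [8].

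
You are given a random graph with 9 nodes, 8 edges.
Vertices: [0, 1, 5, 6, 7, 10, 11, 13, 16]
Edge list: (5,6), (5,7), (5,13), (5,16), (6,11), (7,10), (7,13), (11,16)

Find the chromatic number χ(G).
Clique number ω(G) = 3 (lower bound: χ ≥ ω).
The clique on [5, 7, 13] has size 3, forcing χ ≥ 3, and the coloring below uses 3 colors, so χ(G) = 3.
A valid 3-coloring: color 1: [0, 1, 5, 10, 11]; color 2: [6, 7, 16]; color 3: [13].

χ(G) = 3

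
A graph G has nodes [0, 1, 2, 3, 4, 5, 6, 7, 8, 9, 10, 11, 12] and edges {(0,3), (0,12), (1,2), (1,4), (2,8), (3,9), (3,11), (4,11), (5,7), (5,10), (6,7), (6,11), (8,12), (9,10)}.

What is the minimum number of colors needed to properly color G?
χ(G) = 3

Clique number ω(G) = 2 (lower bound: χ ≥ ω).
Odd cycle [9, 3, 11, 6, 7, 5, 10] needs 3 colors (χ ≥ 3).
The coloring below uses 3 colors, so χ(G) = 3.
A valid 3-coloring: color 1: [2, 3, 4, 6, 10, 12]; color 2: [0, 1, 5, 8, 9, 11]; color 3: [7].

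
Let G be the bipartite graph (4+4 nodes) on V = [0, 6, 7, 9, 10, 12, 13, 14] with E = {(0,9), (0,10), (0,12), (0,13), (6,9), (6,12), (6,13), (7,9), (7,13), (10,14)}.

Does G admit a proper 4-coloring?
Yes, G is 4-colorable

A valid 4-coloring: color 1: [0, 6, 7, 14]; color 2: [9, 10, 12, 13].
(χ(G) = 2 ≤ 4.)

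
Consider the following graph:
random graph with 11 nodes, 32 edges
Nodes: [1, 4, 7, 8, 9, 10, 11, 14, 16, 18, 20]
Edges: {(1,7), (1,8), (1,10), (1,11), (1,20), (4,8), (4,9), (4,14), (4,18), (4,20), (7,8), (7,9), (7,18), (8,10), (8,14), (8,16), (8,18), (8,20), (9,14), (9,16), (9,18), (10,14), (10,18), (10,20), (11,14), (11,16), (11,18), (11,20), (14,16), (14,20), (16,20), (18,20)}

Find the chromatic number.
χ(G) = 4

Clique number ω(G) = 4 (lower bound: χ ≥ ω).
The clique on [8, 14, 16, 20] has size 4, forcing χ ≥ 4, and the coloring below uses 4 colors, so χ(G) = 4.
A valid 4-coloring: color 1: [8, 9, 11]; color 2: [7, 20]; color 3: [1, 14, 18]; color 4: [4, 10, 16].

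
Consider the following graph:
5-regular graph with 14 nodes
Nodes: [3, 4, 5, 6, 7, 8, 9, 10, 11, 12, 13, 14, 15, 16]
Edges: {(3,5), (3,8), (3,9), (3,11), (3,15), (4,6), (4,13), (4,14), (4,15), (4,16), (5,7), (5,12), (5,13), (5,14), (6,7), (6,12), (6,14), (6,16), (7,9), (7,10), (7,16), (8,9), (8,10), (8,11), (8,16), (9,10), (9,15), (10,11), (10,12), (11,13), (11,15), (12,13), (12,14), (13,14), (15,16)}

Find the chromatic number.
χ(G) = 4

Clique number ω(G) = 4 (lower bound: χ ≥ ω).
The clique on [5, 12, 13, 14] has size 4, forcing χ ≥ 4, and the coloring below uses 4 colors, so χ(G) = 4.
A valid 4-coloring: color 1: [3, 4, 7, 12]; color 2: [9, 11, 14, 16]; color 3: [6, 10, 13, 15]; color 4: [5, 8].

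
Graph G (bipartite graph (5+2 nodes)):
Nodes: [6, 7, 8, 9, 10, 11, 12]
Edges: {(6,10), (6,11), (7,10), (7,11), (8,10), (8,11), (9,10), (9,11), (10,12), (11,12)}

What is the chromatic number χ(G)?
χ(G) = 2

Clique number ω(G) = 2 (lower bound: χ ≥ ω).
The graph is bipartite (no odd cycle), so 2 colors suffice: χ(G) = 2.
A valid 2-coloring: color 1: [10, 11]; color 2: [6, 7, 8, 9, 12].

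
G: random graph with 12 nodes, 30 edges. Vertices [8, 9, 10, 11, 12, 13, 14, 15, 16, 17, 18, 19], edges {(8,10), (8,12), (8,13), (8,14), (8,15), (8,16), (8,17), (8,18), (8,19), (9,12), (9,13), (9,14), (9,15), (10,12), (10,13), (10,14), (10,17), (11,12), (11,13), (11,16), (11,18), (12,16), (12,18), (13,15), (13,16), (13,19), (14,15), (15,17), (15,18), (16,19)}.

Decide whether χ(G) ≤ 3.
The clique on vertices [8, 13, 16, 19] has size 4 > 3, so it alone needs 4 colors.

No, G is not 3-colorable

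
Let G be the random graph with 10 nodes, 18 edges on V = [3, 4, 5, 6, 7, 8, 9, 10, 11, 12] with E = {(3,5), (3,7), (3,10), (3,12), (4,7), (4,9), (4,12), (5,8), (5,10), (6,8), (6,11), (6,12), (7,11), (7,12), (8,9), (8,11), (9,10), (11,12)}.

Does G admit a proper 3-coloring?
Yes, G is 3-colorable

A valid 3-coloring: color 1: [8, 10, 12]; color 2: [5, 6, 7, 9]; color 3: [3, 4, 11].
(χ(G) = 3 ≤ 3.)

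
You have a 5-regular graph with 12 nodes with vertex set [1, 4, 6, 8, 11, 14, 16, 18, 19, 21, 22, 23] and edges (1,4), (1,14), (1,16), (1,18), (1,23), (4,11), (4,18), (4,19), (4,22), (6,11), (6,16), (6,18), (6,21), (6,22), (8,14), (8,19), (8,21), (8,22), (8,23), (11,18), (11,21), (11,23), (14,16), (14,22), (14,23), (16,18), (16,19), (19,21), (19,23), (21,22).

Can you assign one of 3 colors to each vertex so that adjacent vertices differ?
Odd cycle [19, 21, 22, 14, 23] needs 3 colors (χ ≥ 3).
Vertex 8 is adjacent to every vertex of [14, 19, 21, 22, 23], which already need 3 colors among themselves, so 8 needs a new color (χ ≥ 4).
Hence χ(G) ≥ 4 > 3, so no proper 3-coloring exists.

No, G is not 3-colorable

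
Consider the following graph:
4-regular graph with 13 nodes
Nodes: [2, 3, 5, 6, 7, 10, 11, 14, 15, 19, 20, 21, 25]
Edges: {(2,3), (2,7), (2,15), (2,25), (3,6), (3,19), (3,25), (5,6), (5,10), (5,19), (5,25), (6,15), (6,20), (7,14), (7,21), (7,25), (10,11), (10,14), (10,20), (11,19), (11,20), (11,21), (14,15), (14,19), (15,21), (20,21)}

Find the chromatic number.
Clique number ω(G) = 3 (lower bound: χ ≥ ω).
The clique on [2, 3, 25] has size 3, forcing χ ≥ 3, and the coloring below uses 3 colors, so χ(G) = 3.
A valid 3-coloring: color 1: [3, 5, 7, 11, 15]; color 2: [6, 10, 19, 21, 25]; color 3: [2, 14, 20].

χ(G) = 3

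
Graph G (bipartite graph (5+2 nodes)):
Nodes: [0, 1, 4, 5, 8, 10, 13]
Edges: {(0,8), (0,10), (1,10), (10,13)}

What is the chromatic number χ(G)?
Clique number ω(G) = 2 (lower bound: χ ≥ ω).
The graph is bipartite (no odd cycle), so 2 colors suffice: χ(G) = 2.
A valid 2-coloring: color 1: [4, 5, 8, 10]; color 2: [0, 1, 13].

χ(G) = 2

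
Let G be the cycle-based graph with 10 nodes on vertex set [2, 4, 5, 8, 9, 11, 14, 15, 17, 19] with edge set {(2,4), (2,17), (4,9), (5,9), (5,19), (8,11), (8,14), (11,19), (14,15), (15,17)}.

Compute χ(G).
χ(G) = 2

Clique number ω(G) = 2 (lower bound: χ ≥ ω).
The graph is bipartite (no odd cycle), so 2 colors suffice: χ(G) = 2.
A valid 2-coloring: color 1: [2, 8, 9, 15, 19]; color 2: [4, 5, 11, 14, 17].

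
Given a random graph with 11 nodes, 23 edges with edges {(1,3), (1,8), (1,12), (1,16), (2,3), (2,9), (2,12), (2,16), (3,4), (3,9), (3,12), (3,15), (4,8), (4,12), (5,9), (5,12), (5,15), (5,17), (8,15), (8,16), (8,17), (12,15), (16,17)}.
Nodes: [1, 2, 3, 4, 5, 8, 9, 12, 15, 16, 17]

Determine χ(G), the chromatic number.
Clique number ω(G) = 3 (lower bound: χ ≥ ω).
The clique on [2, 3, 9] has size 3, forcing χ ≥ 3, and the coloring below uses 3 colors, so χ(G) = 3.
A valid 3-coloring: color 1: [3, 5, 8]; color 2: [9, 12, 16]; color 3: [1, 2, 4, 15, 17].

χ(G) = 3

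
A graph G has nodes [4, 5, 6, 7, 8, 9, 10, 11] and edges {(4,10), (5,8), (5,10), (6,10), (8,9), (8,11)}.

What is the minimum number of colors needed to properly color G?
χ(G) = 2

Clique number ω(G) = 2 (lower bound: χ ≥ ω).
The graph is bipartite (no odd cycle), so 2 colors suffice: χ(G) = 2.
A valid 2-coloring: color 1: [7, 8, 10]; color 2: [4, 5, 6, 9, 11].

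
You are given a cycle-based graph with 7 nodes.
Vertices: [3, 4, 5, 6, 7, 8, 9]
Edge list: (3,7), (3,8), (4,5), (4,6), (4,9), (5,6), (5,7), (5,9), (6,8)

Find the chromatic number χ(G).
χ(G) = 3

Clique number ω(G) = 3 (lower bound: χ ≥ ω).
The clique on [4, 5, 9] has size 3, forcing χ ≥ 3, and the coloring below uses 3 colors, so χ(G) = 3.
A valid 3-coloring: color 1: [5, 8]; color 2: [3, 6, 9]; color 3: [4, 7].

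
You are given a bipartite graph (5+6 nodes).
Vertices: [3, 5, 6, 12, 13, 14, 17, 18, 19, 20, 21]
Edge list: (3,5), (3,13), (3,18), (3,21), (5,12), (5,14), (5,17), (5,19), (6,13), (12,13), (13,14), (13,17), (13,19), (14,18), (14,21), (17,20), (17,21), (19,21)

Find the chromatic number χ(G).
χ(G) = 2

Clique number ω(G) = 2 (lower bound: χ ≥ ω).
The graph is bipartite (no odd cycle), so 2 colors suffice: χ(G) = 2.
A valid 2-coloring: color 1: [5, 13, 18, 20, 21]; color 2: [3, 6, 12, 14, 17, 19].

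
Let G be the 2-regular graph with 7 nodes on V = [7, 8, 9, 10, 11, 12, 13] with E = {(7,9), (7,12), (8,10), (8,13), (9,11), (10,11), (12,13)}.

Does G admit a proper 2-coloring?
No, G is not 2-colorable

Odd cycle [8, 13, 12, 7, 9, 11, 10] needs 3 colors (χ ≥ 3).
Hence χ(G) ≥ 3 > 2, so no proper 2-coloring exists.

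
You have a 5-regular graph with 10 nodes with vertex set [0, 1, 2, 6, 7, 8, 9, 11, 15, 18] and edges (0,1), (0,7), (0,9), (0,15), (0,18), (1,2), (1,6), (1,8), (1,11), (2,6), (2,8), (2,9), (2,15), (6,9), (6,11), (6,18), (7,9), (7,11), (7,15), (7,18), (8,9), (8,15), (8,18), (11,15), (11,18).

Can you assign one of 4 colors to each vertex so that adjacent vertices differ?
Yes, G is 4-colorable

A valid 4-coloring: color 1: [1, 9, 15, 18]; color 2: [6, 7, 8]; color 3: [0, 2, 11].
(χ(G) = 3 ≤ 4.)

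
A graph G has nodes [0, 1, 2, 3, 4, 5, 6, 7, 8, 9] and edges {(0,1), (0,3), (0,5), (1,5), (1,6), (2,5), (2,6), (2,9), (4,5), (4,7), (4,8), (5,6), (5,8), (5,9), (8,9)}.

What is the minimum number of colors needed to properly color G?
χ(G) = 3

Clique number ω(G) = 3 (lower bound: χ ≥ ω).
The clique on [0, 1, 5] has size 3, forcing χ ≥ 3, and the coloring below uses 3 colors, so χ(G) = 3.
A valid 3-coloring: color 1: [3, 5, 7]; color 2: [0, 4, 6, 9]; color 3: [1, 2, 8].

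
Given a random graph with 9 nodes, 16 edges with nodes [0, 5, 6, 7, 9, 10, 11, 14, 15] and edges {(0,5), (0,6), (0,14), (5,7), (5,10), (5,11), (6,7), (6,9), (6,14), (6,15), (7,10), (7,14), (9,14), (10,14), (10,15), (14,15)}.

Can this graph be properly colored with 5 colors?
A valid 5-coloring: color 1: [5, 14]; color 2: [6, 10, 11]; color 3: [0, 7, 9, 15].
(χ(G) = 3 ≤ 5.)

Yes, G is 5-colorable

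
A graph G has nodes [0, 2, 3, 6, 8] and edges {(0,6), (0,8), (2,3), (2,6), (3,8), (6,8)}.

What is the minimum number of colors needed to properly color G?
Clique number ω(G) = 3 (lower bound: χ ≥ ω).
The clique on [0, 6, 8] has size 3, forcing χ ≥ 3, and the coloring below uses 3 colors, so χ(G) = 3.
A valid 3-coloring: color 1: [3, 6]; color 2: [2, 8]; color 3: [0].

χ(G) = 3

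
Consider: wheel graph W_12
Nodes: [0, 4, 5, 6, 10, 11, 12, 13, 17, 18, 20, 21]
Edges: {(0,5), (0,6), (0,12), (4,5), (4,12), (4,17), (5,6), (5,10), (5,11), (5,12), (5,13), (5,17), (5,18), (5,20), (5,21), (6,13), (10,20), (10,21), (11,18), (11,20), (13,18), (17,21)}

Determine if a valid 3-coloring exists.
No, G is not 3-colorable

Odd cycle [11, 20, 10, 21, 17, 4, 12, 0, 6, 13, 18] needs 3 colors (χ ≥ 3).
Vertex 5 is adjacent to every vertex of [0, 4, 6, 10, 11, 12, 13, 17, 18, 20, 21], which already need 3 colors among themselves, so 5 needs a new color (χ ≥ 4).
Hence χ(G) ≥ 4 > 3, so no proper 3-coloring exists.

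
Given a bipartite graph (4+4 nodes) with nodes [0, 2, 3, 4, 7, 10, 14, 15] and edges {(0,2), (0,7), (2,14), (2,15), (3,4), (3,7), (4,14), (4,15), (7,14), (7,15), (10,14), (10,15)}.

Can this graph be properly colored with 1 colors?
No, G is not 1-colorable

Edge (0,2) forces its endpoints to differ, so 1 color is not enough.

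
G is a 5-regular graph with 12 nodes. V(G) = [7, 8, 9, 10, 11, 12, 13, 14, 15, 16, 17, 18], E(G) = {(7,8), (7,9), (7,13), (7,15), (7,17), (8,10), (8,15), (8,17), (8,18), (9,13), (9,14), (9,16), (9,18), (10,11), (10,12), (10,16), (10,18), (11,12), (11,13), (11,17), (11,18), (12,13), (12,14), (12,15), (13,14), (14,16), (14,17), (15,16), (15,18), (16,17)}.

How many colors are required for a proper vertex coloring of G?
Clique number ω(G) = 3 (lower bound: χ ≥ ω).
Suppose a proper 3-coloring c exists. The clique [7, 8, 15] takes 3 distinct colors; by symmetry let c(7) = 1, c(8) = 2, c(15) = 3.
- Vertex 17: neighbors [7, 8] already have colors [1, 2] ⇒ c(17) = 3.
- Vertex 18: neighbors [8, 15] already have colors [2, 3] ⇒ c(18) = 1.
- Vertex 10: neighbors [18, 8] already have colors [1, 2] ⇒ c(10) = 3.
- Vertex 11: neighbors [18, 10] already have colors [1, 3] ⇒ c(11) = 2.
- Vertex 13: neighbors [7, 11] already have colors [1, 2] ⇒ c(13) = 3.
- Vertex 9: neighbors [7, 13] already have colors [1, 3] ⇒ c(9) = 2.
- Vertex 14: neighbors [9, 13] already have colors [2, 3] ⇒ c(14) = 1.
- Vertex 12: neighbors [14, 11, 10] already have colors [1, 2, 3] — all 3 colors blocked. Contradiction.
The forced assignments end in a contradiction, so G has no proper 3-coloring (χ ≥ 4).
The coloring below uses 4 colors, so χ(G) = 4.
A valid 4-coloring: color 1: [11, 14, 15]; color 2: [8, 13, 16]; color 3: [9, 10, 17]; color 4: [7, 12, 18].

χ(G) = 4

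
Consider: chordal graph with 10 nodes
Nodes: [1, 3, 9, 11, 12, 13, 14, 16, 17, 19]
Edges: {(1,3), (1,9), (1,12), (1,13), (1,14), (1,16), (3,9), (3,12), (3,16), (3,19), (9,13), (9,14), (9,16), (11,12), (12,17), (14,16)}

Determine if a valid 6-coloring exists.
A valid 6-coloring: color 1: [1, 11, 17, 19]; color 2: [9, 12]; color 3: [3, 13, 14]; color 4: [16].
(χ(G) = 4 ≤ 6.)

Yes, G is 6-colorable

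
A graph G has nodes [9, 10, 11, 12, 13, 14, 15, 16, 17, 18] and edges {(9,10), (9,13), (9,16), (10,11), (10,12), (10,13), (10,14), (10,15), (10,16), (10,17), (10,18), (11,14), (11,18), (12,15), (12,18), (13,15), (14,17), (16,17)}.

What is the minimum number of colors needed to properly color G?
Clique number ω(G) = 3 (lower bound: χ ≥ ω).
Odd cycle [9, 16, 17, 14, 11, 18, 12, 15, 13] needs 3 colors (χ ≥ 3).
Vertex 10 is adjacent to every vertex of [9, 11, 12, 13, 14, 15, 16, 17, 18], which already need 3 colors among themselves, so 10 needs a new color (χ ≥ 4).
The coloring below uses 4 colors, so χ(G) = 4.
A valid 4-coloring: color 1: [10]; color 2: [9, 11, 15, 17]; color 3: [13, 14, 16, 18]; color 4: [12].

χ(G) = 4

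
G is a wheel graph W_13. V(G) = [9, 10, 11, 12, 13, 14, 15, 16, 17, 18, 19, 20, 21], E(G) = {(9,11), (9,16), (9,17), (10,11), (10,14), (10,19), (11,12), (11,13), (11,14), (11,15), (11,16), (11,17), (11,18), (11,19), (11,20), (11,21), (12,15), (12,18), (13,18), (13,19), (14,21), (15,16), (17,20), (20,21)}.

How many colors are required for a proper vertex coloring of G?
Clique number ω(G) = 3 (lower bound: χ ≥ ω).
The clique on [9, 11, 16] has size 3, forcing χ ≥ 3, and the coloring below uses 3 colors, so χ(G) = 3.
A valid 3-coloring: color 1: [11]; color 2: [9, 14, 15, 18, 19, 20]; color 3: [10, 12, 13, 16, 17, 21].

χ(G) = 3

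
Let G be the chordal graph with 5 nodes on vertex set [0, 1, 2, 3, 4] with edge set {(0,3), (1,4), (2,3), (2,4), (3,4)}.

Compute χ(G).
χ(G) = 3

Clique number ω(G) = 3 (lower bound: χ ≥ ω).
The clique on [2, 3, 4] has size 3, forcing χ ≥ 3, and the coloring below uses 3 colors, so χ(G) = 3.
A valid 3-coloring: color 1: [1, 3]; color 2: [0, 4]; color 3: [2].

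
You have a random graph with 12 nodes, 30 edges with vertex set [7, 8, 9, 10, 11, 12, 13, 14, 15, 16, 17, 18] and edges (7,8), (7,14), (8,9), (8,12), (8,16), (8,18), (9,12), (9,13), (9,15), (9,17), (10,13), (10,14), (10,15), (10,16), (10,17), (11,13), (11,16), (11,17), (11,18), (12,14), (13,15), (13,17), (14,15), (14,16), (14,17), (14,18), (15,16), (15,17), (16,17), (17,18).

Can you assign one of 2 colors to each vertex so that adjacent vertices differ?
The clique on vertices [10, 14, 15, 16, 17] has size 5 > 2, so it alone needs 5 colors.

No, G is not 2-colorable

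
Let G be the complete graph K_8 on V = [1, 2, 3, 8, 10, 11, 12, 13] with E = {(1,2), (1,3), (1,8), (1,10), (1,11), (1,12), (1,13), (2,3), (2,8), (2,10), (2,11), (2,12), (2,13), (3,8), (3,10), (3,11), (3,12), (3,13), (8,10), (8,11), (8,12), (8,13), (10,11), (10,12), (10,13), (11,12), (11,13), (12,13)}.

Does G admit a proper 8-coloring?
A valid 8-coloring: color 1: [1]; color 2: [13]; color 3: [10]; color 4: [3]; color 5: [11]; color 6: [2]; color 7: [12]; color 8: [8].
(χ(G) = 8 ≤ 8.)

Yes, G is 8-colorable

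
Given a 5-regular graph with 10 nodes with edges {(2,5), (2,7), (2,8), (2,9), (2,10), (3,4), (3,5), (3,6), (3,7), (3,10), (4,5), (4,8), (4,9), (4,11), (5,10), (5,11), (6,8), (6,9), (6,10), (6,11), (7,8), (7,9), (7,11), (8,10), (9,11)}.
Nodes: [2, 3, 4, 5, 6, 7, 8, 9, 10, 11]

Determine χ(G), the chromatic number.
Clique number ω(G) = 3 (lower bound: χ ≥ ω).
Odd cycle [3, 5, 2, 8, 6] needs 3 colors (χ ≥ 3).
Vertex 10 is adjacent to every vertex of [2, 3, 5, 6, 8], which already need 3 colors among themselves, so 10 needs a new color (χ ≥ 4).
The coloring below uses 4 colors, so χ(G) = 4.
A valid 4-coloring: color 1: [3, 8, 11]; color 2: [2, 4, 6]; color 3: [7, 10]; color 4: [5, 9].

χ(G) = 4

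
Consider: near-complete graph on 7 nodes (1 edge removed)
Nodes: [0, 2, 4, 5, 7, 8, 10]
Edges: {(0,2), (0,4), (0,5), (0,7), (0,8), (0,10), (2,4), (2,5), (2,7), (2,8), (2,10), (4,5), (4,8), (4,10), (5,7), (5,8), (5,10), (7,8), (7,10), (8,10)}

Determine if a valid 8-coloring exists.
Yes, G is 8-colorable

A valid 8-coloring: color 1: [10]; color 2: [0]; color 3: [8]; color 4: [5]; color 5: [2]; color 6: [4, 7].
(χ(G) = 6 ≤ 8.)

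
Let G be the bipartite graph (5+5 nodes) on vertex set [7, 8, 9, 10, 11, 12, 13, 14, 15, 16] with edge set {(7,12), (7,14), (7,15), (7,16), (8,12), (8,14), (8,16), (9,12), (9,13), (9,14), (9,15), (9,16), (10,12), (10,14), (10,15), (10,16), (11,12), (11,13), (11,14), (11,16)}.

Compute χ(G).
χ(G) = 2

Clique number ω(G) = 2 (lower bound: χ ≥ ω).
The graph is bipartite (no odd cycle), so 2 colors suffice: χ(G) = 2.
A valid 2-coloring: color 1: [12, 13, 14, 15, 16]; color 2: [7, 8, 9, 10, 11].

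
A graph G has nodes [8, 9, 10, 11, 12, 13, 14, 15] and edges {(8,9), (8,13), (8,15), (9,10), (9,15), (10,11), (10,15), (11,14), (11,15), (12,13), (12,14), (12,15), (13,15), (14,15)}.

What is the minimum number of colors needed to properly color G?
χ(G) = 4

Clique number ω(G) = 3 (lower bound: χ ≥ ω).
Odd cycle [14, 11, 10, 9, 8, 13, 12] needs 3 colors (χ ≥ 3).
Vertex 15 is adjacent to every vertex of [8, 9, 10, 11, 12, 13, 14], which already need 3 colors among themselves, so 15 needs a new color (χ ≥ 4).
The coloring below uses 4 colors, so χ(G) = 4.
A valid 4-coloring: color 1: [15]; color 2: [10, 13, 14]; color 3: [9, 11, 12]; color 4: [8].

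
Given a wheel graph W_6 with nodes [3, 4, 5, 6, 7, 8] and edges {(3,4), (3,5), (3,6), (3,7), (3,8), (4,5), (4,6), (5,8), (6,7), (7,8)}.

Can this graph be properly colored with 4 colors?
A valid 4-coloring: color 1: [3]; color 2: [4, 8]; color 3: [5, 6]; color 4: [7].
(χ(G) = 4 ≤ 4.)

Yes, G is 4-colorable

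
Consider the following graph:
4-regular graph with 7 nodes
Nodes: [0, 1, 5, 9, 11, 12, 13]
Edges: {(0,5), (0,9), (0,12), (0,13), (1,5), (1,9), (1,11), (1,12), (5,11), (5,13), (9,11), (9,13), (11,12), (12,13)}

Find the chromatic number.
Clique number ω(G) = 3 (lower bound: χ ≥ ω).
The clique on [0, 9, 13] has size 3, forcing χ ≥ 3, and the coloring below uses 3 colors, so χ(G) = 3.
A valid 3-coloring: color 1: [11, 13]; color 2: [0, 1]; color 3: [5, 9, 12].

χ(G) = 3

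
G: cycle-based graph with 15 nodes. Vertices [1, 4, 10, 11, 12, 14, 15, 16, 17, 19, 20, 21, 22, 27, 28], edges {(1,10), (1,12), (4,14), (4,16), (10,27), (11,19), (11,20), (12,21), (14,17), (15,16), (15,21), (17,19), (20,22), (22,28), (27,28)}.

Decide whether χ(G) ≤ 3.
A valid 3-coloring: color 1: [4, 10, 11, 12, 15, 17, 28]; color 2: [1, 14, 16, 19, 20, 21, 27]; color 3: [22].
(χ(G) = 3 ≤ 3.)

Yes, G is 3-colorable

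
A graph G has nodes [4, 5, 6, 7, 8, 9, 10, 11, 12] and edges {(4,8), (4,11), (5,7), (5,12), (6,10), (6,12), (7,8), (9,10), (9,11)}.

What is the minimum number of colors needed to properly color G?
χ(G) = 3

Clique number ω(G) = 2 (lower bound: χ ≥ ω).
Odd cycle [11, 9, 10, 6, 12, 5, 7, 8, 4] needs 3 colors (χ ≥ 3).
The coloring below uses 3 colors, so χ(G) = 3.
A valid 3-coloring: color 1: [8, 10, 11, 12]; color 2: [4, 5, 6, 9]; color 3: [7].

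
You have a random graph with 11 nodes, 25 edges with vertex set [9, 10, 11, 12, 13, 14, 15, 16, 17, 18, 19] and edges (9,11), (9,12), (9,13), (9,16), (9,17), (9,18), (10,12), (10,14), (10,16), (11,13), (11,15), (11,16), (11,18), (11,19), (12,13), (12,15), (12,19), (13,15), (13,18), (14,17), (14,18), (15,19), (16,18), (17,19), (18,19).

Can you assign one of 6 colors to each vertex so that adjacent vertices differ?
A valid 6-coloring: color 1: [9, 10, 19]; color 2: [11, 12, 14]; color 3: [15, 17, 18]; color 4: [13, 16].
(χ(G) = 4 ≤ 6.)

Yes, G is 6-colorable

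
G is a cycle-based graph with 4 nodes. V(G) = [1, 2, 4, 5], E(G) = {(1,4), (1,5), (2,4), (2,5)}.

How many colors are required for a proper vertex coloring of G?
χ(G) = 2

Clique number ω(G) = 2 (lower bound: χ ≥ ω).
The graph is bipartite (no odd cycle), so 2 colors suffice: χ(G) = 2.
A valid 2-coloring: color 1: [1, 2]; color 2: [4, 5].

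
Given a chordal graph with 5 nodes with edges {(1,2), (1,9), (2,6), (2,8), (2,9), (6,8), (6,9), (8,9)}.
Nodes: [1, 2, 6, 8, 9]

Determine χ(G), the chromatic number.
χ(G) = 4

Clique number ω(G) = 4 (lower bound: χ ≥ ω).
The clique on [2, 6, 8, 9] has size 4, forcing χ ≥ 4, and the coloring below uses 4 colors, so χ(G) = 4.
A valid 4-coloring: color 1: [9]; color 2: [2]; color 3: [1, 6]; color 4: [8].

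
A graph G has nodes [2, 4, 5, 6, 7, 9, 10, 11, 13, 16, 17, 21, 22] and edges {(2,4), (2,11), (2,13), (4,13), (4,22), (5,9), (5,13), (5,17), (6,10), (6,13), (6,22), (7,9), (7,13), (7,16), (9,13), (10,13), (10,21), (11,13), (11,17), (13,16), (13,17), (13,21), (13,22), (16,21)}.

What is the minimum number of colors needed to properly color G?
χ(G) = 3

Clique number ω(G) = 3 (lower bound: χ ≥ ω).
The clique on [2, 11, 13] has size 3, forcing χ ≥ 3, and the coloring below uses 3 colors, so χ(G) = 3.
A valid 3-coloring: color 1: [13]; color 2: [4, 5, 6, 7, 11, 21]; color 3: [2, 9, 10, 16, 17, 22].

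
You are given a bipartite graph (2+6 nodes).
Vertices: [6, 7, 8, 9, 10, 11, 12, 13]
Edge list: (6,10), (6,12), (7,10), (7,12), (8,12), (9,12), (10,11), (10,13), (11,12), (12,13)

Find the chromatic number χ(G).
Clique number ω(G) = 2 (lower bound: χ ≥ ω).
The graph is bipartite (no odd cycle), so 2 colors suffice: χ(G) = 2.
A valid 2-coloring: color 1: [10, 12]; color 2: [6, 7, 8, 9, 11, 13].

χ(G) = 2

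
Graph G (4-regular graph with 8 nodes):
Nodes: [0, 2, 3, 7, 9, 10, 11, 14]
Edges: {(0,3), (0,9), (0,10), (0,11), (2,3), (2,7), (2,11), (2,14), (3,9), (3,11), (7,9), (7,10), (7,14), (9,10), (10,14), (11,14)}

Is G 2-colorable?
No, G is not 2-colorable

The clique on vertices [0, 9, 10] has size 3 > 2, so it alone needs 3 colors.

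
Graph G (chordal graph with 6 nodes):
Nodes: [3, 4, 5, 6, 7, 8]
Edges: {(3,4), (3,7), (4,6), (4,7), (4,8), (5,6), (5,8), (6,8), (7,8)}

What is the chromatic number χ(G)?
Clique number ω(G) = 3 (lower bound: χ ≥ ω).
The clique on [4, 6, 8] has size 3, forcing χ ≥ 3, and the coloring below uses 3 colors, so χ(G) = 3.
A valid 3-coloring: color 1: [3, 8]; color 2: [4, 5]; color 3: [6, 7].

χ(G) = 3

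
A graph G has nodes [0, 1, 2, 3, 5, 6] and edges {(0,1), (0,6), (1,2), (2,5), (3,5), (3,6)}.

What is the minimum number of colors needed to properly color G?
χ(G) = 2

Clique number ω(G) = 2 (lower bound: χ ≥ ω).
The graph is bipartite (no odd cycle), so 2 colors suffice: χ(G) = 2.
A valid 2-coloring: color 1: [1, 5, 6]; color 2: [0, 2, 3].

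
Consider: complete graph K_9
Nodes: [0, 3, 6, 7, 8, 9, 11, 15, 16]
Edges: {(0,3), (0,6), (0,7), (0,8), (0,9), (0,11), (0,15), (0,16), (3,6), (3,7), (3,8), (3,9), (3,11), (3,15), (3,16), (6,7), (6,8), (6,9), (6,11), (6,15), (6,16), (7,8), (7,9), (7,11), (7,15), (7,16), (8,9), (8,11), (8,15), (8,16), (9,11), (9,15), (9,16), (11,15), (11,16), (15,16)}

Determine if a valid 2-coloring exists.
The clique on vertices [0, 3, 6, 7, 8, 9, 11, 15, 16] has size 9 > 2, so it alone needs 9 colors.

No, G is not 2-colorable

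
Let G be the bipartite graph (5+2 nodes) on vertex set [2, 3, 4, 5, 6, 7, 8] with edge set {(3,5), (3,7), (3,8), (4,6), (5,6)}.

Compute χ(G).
χ(G) = 2

Clique number ω(G) = 2 (lower bound: χ ≥ ω).
The graph is bipartite (no odd cycle), so 2 colors suffice: χ(G) = 2.
A valid 2-coloring: color 1: [2, 3, 6]; color 2: [4, 5, 7, 8].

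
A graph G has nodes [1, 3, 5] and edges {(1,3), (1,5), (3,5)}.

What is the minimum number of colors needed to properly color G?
χ(G) = 3

Clique number ω(G) = 3 (lower bound: χ ≥ ω).
The clique on [1, 3, 5] has size 3, forcing χ ≥ 3, and the coloring below uses 3 colors, so χ(G) = 3.
A valid 3-coloring: color 1: [3]; color 2: [5]; color 3: [1].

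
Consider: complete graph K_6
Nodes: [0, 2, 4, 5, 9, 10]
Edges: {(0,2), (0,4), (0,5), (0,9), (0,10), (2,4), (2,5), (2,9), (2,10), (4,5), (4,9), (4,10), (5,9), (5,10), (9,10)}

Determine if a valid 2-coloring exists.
The clique on vertices [0, 2, 4, 5, 9, 10] has size 6 > 2, so it alone needs 6 colors.

No, G is not 2-colorable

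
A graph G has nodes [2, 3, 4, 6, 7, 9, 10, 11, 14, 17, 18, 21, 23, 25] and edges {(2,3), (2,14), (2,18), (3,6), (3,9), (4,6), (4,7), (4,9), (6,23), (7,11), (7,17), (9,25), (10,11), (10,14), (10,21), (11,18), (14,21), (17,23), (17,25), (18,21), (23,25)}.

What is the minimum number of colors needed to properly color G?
χ(G) = 3

Clique number ω(G) = 3 (lower bound: χ ≥ ω).
The clique on [10, 14, 21] has size 3, forcing χ ≥ 3, and the coloring below uses 3 colors, so χ(G) = 3.
A valid 3-coloring: color 1: [3, 4, 14, 17, 18]; color 2: [2, 6, 7, 10, 25]; color 3: [9, 11, 21, 23].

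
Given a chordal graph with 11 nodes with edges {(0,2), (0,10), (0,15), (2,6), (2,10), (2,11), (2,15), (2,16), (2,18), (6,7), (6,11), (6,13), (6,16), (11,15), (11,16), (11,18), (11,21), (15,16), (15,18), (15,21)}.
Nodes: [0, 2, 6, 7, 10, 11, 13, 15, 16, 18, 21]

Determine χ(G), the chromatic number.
Clique number ω(G) = 4 (lower bound: χ ≥ ω).
The clique on [2, 6, 11, 16] has size 4, forcing χ ≥ 4, and the coloring below uses 4 colors, so χ(G) = 4.
A valid 4-coloring: color 1: [2, 7, 13, 21]; color 2: [6, 10, 15]; color 3: [0, 11]; color 4: [16, 18].

χ(G) = 4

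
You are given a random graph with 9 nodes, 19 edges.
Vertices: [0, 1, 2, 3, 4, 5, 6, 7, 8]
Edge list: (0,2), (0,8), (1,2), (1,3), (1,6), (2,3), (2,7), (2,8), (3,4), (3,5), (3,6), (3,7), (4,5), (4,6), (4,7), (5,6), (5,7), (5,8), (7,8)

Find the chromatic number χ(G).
χ(G) = 4

Clique number ω(G) = 4 (lower bound: χ ≥ ω).
The clique on [3, 4, 5, 6] has size 4, forcing χ ≥ 4, and the coloring below uses 4 colors, so χ(G) = 4.
A valid 4-coloring: color 1: [3, 8]; color 2: [0, 6, 7]; color 3: [2, 5]; color 4: [1, 4].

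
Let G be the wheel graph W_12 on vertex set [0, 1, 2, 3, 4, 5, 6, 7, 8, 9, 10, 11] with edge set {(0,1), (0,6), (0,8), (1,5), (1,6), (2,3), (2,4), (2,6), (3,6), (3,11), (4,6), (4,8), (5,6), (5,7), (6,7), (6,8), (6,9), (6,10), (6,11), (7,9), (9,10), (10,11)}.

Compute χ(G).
Clique number ω(G) = 3 (lower bound: χ ≥ ω).
Odd cycle [4, 2, 3, 11, 10, 9, 7, 5, 1, 0, 8] needs 3 colors (χ ≥ 3).
Vertex 6 is adjacent to every vertex of [0, 1, 2, 3, 4, 5, 7, 8, 9, 10, 11], which already need 3 colors among themselves, so 6 needs a new color (χ ≥ 4).
The coloring below uses 4 colors, so χ(G) = 4.
A valid 4-coloring: color 1: [6]; color 2: [0, 3, 4, 7, 10]; color 3: [2, 5, 8, 9, 11]; color 4: [1].

χ(G) = 4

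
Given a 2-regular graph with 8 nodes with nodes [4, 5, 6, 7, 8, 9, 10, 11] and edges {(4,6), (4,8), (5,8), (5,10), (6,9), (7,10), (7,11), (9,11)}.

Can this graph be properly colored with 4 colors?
Yes, G is 4-colorable

A valid 4-coloring: color 1: [6, 8, 10, 11]; color 2: [4, 5, 7, 9].
(χ(G) = 2 ≤ 4.)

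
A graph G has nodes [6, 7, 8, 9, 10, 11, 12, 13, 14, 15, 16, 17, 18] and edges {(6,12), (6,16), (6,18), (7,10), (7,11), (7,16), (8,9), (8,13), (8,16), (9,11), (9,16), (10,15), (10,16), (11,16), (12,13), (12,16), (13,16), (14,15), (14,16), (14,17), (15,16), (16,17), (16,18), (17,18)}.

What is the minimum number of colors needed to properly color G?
χ(G) = 3

Clique number ω(G) = 3 (lower bound: χ ≥ ω).
The clique on [6, 16, 18] has size 3, forcing χ ≥ 3, and the coloring below uses 3 colors, so χ(G) = 3.
A valid 3-coloring: color 1: [16]; color 2: [6, 7, 9, 13, 15, 17]; color 3: [8, 10, 11, 12, 14, 18].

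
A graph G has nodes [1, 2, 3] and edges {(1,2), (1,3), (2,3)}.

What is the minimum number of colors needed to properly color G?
Clique number ω(G) = 3 (lower bound: χ ≥ ω).
The clique on [1, 2, 3] has size 3, forcing χ ≥ 3, and the coloring below uses 3 colors, so χ(G) = 3.
A valid 3-coloring: color 1: [1]; color 2: [3]; color 3: [2].

χ(G) = 3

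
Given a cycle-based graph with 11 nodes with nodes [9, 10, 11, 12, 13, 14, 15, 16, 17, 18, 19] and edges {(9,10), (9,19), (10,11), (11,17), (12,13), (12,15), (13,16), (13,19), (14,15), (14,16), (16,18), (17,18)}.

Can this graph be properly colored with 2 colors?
Odd cycle [15, 14, 16, 13, 12] needs 3 colors (χ ≥ 3).
Hence χ(G) ≥ 3 > 2, so no proper 2-coloring exists.

No, G is not 2-colorable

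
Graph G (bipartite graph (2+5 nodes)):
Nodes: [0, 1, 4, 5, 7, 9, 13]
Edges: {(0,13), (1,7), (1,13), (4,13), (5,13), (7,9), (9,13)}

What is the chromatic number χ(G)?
χ(G) = 2

Clique number ω(G) = 2 (lower bound: χ ≥ ω).
The graph is bipartite (no odd cycle), so 2 colors suffice: χ(G) = 2.
A valid 2-coloring: color 1: [7, 13]; color 2: [0, 1, 4, 5, 9].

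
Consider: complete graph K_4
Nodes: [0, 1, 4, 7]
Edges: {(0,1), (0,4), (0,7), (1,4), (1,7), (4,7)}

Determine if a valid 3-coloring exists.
The clique on vertices [0, 1, 4, 7] has size 4 > 3, so it alone needs 4 colors.

No, G is not 3-colorable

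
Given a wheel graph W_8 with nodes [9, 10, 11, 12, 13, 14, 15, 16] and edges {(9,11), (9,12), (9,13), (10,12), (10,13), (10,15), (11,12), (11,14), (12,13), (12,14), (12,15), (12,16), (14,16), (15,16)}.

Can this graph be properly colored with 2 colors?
The clique on vertices [9, 11, 12] has size 3 > 2, so it alone needs 3 colors.

No, G is not 2-colorable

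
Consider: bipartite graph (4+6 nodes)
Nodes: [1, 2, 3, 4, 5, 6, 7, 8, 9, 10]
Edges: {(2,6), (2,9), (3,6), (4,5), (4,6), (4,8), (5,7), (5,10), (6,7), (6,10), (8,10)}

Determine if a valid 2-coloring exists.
A valid 2-coloring: color 1: [1, 5, 6, 8, 9]; color 2: [2, 3, 4, 7, 10].
(χ(G) = 2 ≤ 2.)

Yes, G is 2-colorable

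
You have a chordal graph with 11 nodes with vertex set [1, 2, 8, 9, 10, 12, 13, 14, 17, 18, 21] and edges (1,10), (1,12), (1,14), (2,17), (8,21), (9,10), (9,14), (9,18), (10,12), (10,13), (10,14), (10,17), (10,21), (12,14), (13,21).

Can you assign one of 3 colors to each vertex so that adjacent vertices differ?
No, G is not 3-colorable

The clique on vertices [1, 10, 12, 14] has size 4 > 3, so it alone needs 4 colors.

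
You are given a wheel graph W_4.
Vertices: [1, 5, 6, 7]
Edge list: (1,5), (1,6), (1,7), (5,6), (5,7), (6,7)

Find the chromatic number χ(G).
Clique number ω(G) = 4 (lower bound: χ ≥ ω).
The clique on [1, 5, 6, 7] has size 4, forcing χ ≥ 4, and the coloring below uses 4 colors, so χ(G) = 4.
A valid 4-coloring: color 1: [6]; color 2: [5]; color 3: [1]; color 4: [7].

χ(G) = 4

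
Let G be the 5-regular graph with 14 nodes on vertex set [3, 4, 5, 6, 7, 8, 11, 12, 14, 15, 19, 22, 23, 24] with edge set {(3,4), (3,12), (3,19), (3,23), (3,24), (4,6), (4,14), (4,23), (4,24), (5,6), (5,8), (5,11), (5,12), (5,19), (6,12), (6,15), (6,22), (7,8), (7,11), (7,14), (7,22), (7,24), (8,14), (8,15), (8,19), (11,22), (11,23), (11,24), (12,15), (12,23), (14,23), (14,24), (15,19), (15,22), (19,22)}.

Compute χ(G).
Clique number ω(G) = 3 (lower bound: χ ≥ ω).
Suppose a proper 3-coloring c exists. The clique [3, 4, 23] takes 3 distinct colors; by symmetry let c(3) = 1, c(4) = 2, c(23) = 3.
- Vertex 12: neighbors [3, 23] already have colors [1, 3] ⇒ c(12) = 2.
- Vertex 14: neighbors [4, 23] already have colors [2, 3] ⇒ c(14) = 1.
- Vertex 24: neighbors [3, 4] already have colors [1, 2] ⇒ c(24) = 3.
- Vertex 7: neighbors [14, 24] already have colors [1, 3] ⇒ c(7) = 2.
- Vertex 8: neighbors [14, 7] already have colors [1, 2] ⇒ c(8) = 3.
- Vertex 5: neighbors [12, 8] already have colors [2, 3] ⇒ c(5) = 1.
- Vertex 11: neighbors [5, 7, 23] already have colors [1, 2, 3] — all 3 colors blocked. Contradiction.
The forced assignments end in a contradiction, so G has no proper 3-coloring (χ ≥ 4).
The coloring below uses 4 colors, so χ(G) = 4.
A valid 4-coloring: color 1: [3, 6, 11, 14]; color 2: [4, 5, 7, 15]; color 3: [8, 12, 22, 24]; color 4: [19, 23].

χ(G) = 4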